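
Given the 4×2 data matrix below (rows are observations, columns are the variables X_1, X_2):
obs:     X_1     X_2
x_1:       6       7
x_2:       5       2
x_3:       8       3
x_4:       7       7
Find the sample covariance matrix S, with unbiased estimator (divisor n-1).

Step 1 — column means:
  mean(X_1) = (6 + 5 + 8 + 7) / 4 = 26/4 = 6.5
  mean(X_2) = (7 + 2 + 3 + 7) / 4 = 19/4 = 4.75

Step 2 — sample covariance S[i,j] = (1/(n-1)) · Σ_k (x_{k,i} - mean_i) · (x_{k,j} - mean_j), with n-1 = 3.
  S[X_1,X_1] = ((-0.5)·(-0.5) + (-1.5)·(-1.5) + (1.5)·(1.5) + (0.5)·(0.5)) / 3 = 5/3 = 1.6667
  S[X_1,X_2] = ((-0.5)·(2.25) + (-1.5)·(-2.75) + (1.5)·(-1.75) + (0.5)·(2.25)) / 3 = 1.5/3 = 0.5
  S[X_2,X_2] = ((2.25)·(2.25) + (-2.75)·(-2.75) + (-1.75)·(-1.75) + (2.25)·(2.25)) / 3 = 20.75/3 = 6.9167

S is symmetric (S[j,i] = S[i,j]). Assembling:

S = [[1.6667, 0.5],
 [0.5, 6.9167]]


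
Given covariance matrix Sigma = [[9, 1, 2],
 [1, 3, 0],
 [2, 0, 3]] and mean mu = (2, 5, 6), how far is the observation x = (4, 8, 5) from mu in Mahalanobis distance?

Step 1 — centre the observation: (x - mu) = (2, 3, -1).

Step 2 — invert Sigma (cofactor / det for 3×3, or solve directly):
  Sigma^{-1} = [[0.1364, -0.0455, -0.0909],
 [-0.0455, 0.3485, 0.0303],
 [-0.0909, 0.0303, 0.3939]].

Step 3 — form the quadratic (x - mu)^T · Sigma^{-1} · (x - mu):
  Sigma^{-1} · (x - mu) = (0.2273, 0.9242, -0.4848).
  (x - mu)^T · [Sigma^{-1} · (x - mu)] = (2)·(0.2273) + (3)·(0.9242) + (-1)·(-0.4848) = 3.7121.

Step 4 — take square root: d = √(3.7121) ≈ 1.9267.

d(x, mu) = √(3.7121) ≈ 1.9267


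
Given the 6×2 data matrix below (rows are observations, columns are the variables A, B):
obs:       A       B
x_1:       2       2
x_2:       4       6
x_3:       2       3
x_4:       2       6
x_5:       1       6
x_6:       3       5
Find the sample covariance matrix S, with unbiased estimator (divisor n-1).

Step 1 — column means:
  mean(A) = (2 + 4 + 2 + 2 + 1 + 3) / 6 = 14/6 = 2.3333
  mean(B) = (2 + 6 + 3 + 6 + 6 + 5) / 6 = 28/6 = 4.6667

Step 2 — sample covariance S[i,j] = (1/(n-1)) · Σ_k (x_{k,i} - mean_i) · (x_{k,j} - mean_j), with n-1 = 5.
  S[A,A] = ((-0.3333)·(-0.3333) + (1.6667)·(1.6667) + (-0.3333)·(-0.3333) + (-0.3333)·(-0.3333) + (-1.3333)·(-1.3333) + (0.6667)·(0.6667)) / 5 = 5.3333/5 = 1.0667
  S[A,B] = ((-0.3333)·(-2.6667) + (1.6667)·(1.3333) + (-0.3333)·(-1.6667) + (-0.3333)·(1.3333) + (-1.3333)·(1.3333) + (0.6667)·(0.3333)) / 5 = 1.6667/5 = 0.3333
  S[B,B] = ((-2.6667)·(-2.6667) + (1.3333)·(1.3333) + (-1.6667)·(-1.6667) + (1.3333)·(1.3333) + (1.3333)·(1.3333) + (0.3333)·(0.3333)) / 5 = 15.3333/5 = 3.0667

S is symmetric (S[j,i] = S[i,j]). Assembling:

S = [[1.0667, 0.3333],
 [0.3333, 3.0667]]


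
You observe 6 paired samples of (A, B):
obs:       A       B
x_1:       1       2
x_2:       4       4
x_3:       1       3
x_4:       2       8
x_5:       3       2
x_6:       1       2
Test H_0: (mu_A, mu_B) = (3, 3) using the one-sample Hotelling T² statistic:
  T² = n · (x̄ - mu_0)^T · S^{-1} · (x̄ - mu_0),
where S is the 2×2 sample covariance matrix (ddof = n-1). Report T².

Step 1 — sample mean vector:
  mean(A) = (1 + 4 + 1 + 2 + 3 + 1) / 6 = 12/6 = 2
  mean(B) = (2 + 4 + 3 + 8 + 2 + 2) / 6 = 21/6 = 3.5
  x̄ = (2, 3.5),  deviation x̄ - mu_0 = (2, 3.5) - (3, 3) = (-1, 0.5).

Step 2 — sample covariance matrix, S[i,j] = (1/(n-1)) · Σ_k (x_{k,i} - mean_i) · (x_{k,j} - mean_j), divisor n-1 = 5:
  S[A,A] = ((-1)·(-1) + (2)·(2) + (-1)·(-1) + (0)·(0) + (1)·(1) + (-1)·(-1)) / 5 = 8/5 = 1.6
  S[A,B] = ((-1)·(-1.5) + (2)·(0.5) + (-1)·(-0.5) + (0)·(4.5) + (1)·(-1.5) + (-1)·(-1.5)) / 5 = 3/5 = 0.6
  S[B,B] = ((-1.5)·(-1.5) + (0.5)·(0.5) + (-0.5)·(-0.5) + (4.5)·(4.5) + (-1.5)·(-1.5) + (-1.5)·(-1.5)) / 5 = 27.5/5 = 5.5
  S = [[1.6, 0.6],
 [0.6, 5.5]].

Step 3 — invert S. det(S) = 1.6·5.5 - (0.6)² = 8.44.
  S^{-1} = (1/det) · [[d, -b], [-b, a]] = [[0.6517, -0.0711],
 [-0.0711, 0.1896]].

Step 4 — quadratic form (x̄ - mu_0)^T · S^{-1} · (x̄ - mu_0):
  S^{-1} · (x̄ - mu_0) = (-0.6872, 0.1659),
  (x̄ - mu_0)^T · [...] = (-1)·(-0.6872) + (0.5)·(0.1659) = 0.7701.

Step 5 — scale by n: T² = 6 · 0.7701 = 4.6209.

T² ≈ 4.6209


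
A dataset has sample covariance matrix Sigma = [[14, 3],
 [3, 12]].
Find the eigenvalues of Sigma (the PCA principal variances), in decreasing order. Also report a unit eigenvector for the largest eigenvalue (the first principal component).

Step 1 — characteristic polynomial of 2×2 Sigma:
  det(Sigma - λI) = λ² - trace · λ + det = 0.
  trace = 14 + 12 = 26, det = 14·12 - (3)² = 159.
Step 2 — discriminant:
  Δ = trace² - 4·det = 676 - 636 = 40.
Step 3 — eigenvalues:
  λ = (trace ± √Δ)/2 = (26 ± 6.3246)/2,
  λ_1 = 16.1623,  λ_2 = 9.8377.

Step 4 — unit eigenvector for λ_1: solve (Sigma - λ_1 I)v = 0. First row:
  (14 - 16.1623)·v_x + (3)·v_y = 0, i.e. (-2.1623)·v_x + (3)·v_y = 0,
  so v ∝ (b, λ_1 - a) = (3, 2.1623) = u.
  ||u|| = √((3)² + (2.1623)²) = √(13.6754) ≈ 3.698,
  v_1 = u/||u|| ≈ (0.8112, 0.5847) (||v_1|| = 1).

λ_1 = 16.1623,  λ_2 = 9.8377;  v_1 ≈ (0.8112, 0.5847)


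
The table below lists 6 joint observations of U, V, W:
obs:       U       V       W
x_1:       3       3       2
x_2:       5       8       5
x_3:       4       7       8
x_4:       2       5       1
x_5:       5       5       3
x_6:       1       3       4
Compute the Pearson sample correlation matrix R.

Step 1 — column means:
  mean(U) = (3 + 5 + 4 + 2 + 5 + 1) / 6 = 20/6 = 3.3333
  mean(V) = (3 + 8 + 7 + 5 + 5 + 3) / 6 = 31/6 = 5.1667
  mean(W) = (2 + 5 + 8 + 1 + 3 + 4) / 6 = 23/6 = 3.8333

Step 2 — sample variances and covariances s[i,j] = (1/(n-1)) · Σ_k (x_{k,i} - mean_i) · (x_{k,j} - mean_j), with n-1 = 5:
  s[U,U] = ((-0.3333)·(-0.3333) + (1.6667)·(1.6667) + (0.6667)·(0.6667) + (-1.3333)·(-1.3333) + (1.6667)·(1.6667) + (-2.3333)·(-2.3333)) / 5 = 13.3333/5 = 2.6667
  s[U,V] = ((-0.3333)·(-2.1667) + (1.6667)·(2.8333) + (0.6667)·(1.8333) + (-1.3333)·(-0.1667) + (1.6667)·(-0.1667) + (-2.3333)·(-2.1667)) / 5 = 11.6667/5 = 2.3333
  s[U,W] = ((-0.3333)·(-1.8333) + (1.6667)·(1.1667) + (0.6667)·(4.1667) + (-1.3333)·(-2.8333) + (1.6667)·(-0.8333) + (-2.3333)·(0.1667)) / 5 = 7.3333/5 = 1.4667
  s[V,V] = ((-2.1667)·(-2.1667) + (2.8333)·(2.8333) + (1.8333)·(1.8333) + (-0.1667)·(-0.1667) + (-0.1667)·(-0.1667) + (-2.1667)·(-2.1667)) / 5 = 20.8333/5 = 4.1667
  s[V,W] = ((-2.1667)·(-1.8333) + (2.8333)·(1.1667) + (1.8333)·(4.1667) + (-0.1667)·(-2.8333) + (-0.1667)·(-0.8333) + (-2.1667)·(0.1667)) / 5 = 15.1667/5 = 3.0333
  s[W,W] = ((-1.8333)·(-1.8333) + (1.1667)·(1.1667) + (4.1667)·(4.1667) + (-2.8333)·(-2.8333) + (-0.8333)·(-0.8333) + (0.1667)·(0.1667)) / 5 = 30.8333/5 = 6.1667
  Sample standard deviations s_i = √(s[i,i]):
  s(U) = √(2.6667) = 1.633
  s(V) = √(4.1667) = 2.0412
  s(W) = √(6.1667) = 2.4833

Step 3 — r_{ij} = s_{ij} / (s_i · s_j):
  r[U,U] = 1 (diagonal).
  r[U,V] = 2.3333 / (1.633 · 2.0412) = 2.3333 / 3.3333 = 0.7
  r[U,W] = 1.4667 / (1.633 · 2.4833) = 1.4667 / 4.0552 = 0.3617
  r[V,V] = 1 (diagonal).
  r[V,W] = 3.0333 / (2.0412 · 2.4833) = 3.0333 / 5.069 = 0.5984
  r[W,W] = 1 (diagonal).

R is symmetric with unit diagonal. Assembling:

R = [[1, 0.7, 0.3617],
 [0.7, 1, 0.5984],
 [0.3617, 0.5984, 1]]


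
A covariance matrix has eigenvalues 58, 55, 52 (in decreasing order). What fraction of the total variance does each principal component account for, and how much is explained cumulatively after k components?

Step 1 — total variance = trace(Sigma) = Σ λ_i = 58 + 55 + 52 = 165.

Step 2 — fraction explained by component i = λ_i / Σ λ:
  PC1: 58/165 = 0.3515
  PC2: 55/165 = 0.3333
  PC3: 52/165 = 0.3152

Step 3 — cumulative fraction after k components = (λ_1 + ... + λ_k) / Σ λ:
  k = 1: 58/165 = 0.3515
  k = 2: (58 + 55)/165 = 113/165 = 0.6848
  k = 3: (58 + 55 + 52)/165 = 165/165 = 1

Summary (fraction, with percent):

explained: PC1 0.3515 (35.15%), PC2 0.3333 (33.33%), PC3 0.3152 (31.52%);  cumulative: 0.3515, 0.6848, 1


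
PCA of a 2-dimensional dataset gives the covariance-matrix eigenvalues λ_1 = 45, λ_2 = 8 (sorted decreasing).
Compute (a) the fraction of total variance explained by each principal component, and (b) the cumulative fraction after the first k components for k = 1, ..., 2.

Step 1 — total variance = trace(Sigma) = Σ λ_i = 45 + 8 = 53.

Step 2 — fraction explained by component i = λ_i / Σ λ:
  PC1: 45/53 = 0.8491
  PC2: 8/53 = 0.1509

Step 3 — cumulative fraction after k components = (λ_1 + ... + λ_k) / Σ λ:
  k = 1: 45/53 = 0.8491
  k = 2: (45 + 8)/53 = 53/53 = 1

Summary (fraction, with percent):

explained: PC1 0.8491 (84.91%), PC2 0.1509 (15.09%);  cumulative: 0.8491, 1


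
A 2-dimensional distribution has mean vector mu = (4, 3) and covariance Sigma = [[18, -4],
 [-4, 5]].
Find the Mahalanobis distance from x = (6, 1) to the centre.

Step 1 — centre the observation: (x - mu) = (2, -2).

Step 2 — invert Sigma. det(Sigma) = 18·5 - (-4)² = 74.
  Sigma^{-1} = (1/det) · [[d, -b], [-b, a]] = [[0.0676, 0.0541],
 [0.0541, 0.2432]].

Step 3 — form the quadratic (x - mu)^T · Sigma^{-1} · (x - mu):
  Sigma^{-1} · (x - mu) = (0.027, -0.3784).
  (x - mu)^T · [Sigma^{-1} · (x - mu)] = (2)·(0.027) + (-2)·(-0.3784) = 0.8108.

Step 4 — take square root: d = √(0.8108) ≈ 0.9005.

d(x, mu) = √(0.8108) ≈ 0.9005


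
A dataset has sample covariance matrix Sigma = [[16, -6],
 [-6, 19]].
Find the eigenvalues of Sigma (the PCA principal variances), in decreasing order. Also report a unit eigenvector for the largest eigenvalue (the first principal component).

Step 1 — characteristic polynomial of 2×2 Sigma:
  det(Sigma - λI) = λ² - trace · λ + det = 0.
  trace = 16 + 19 = 35, det = 16·19 - (-6)² = 268.
Step 2 — discriminant:
  Δ = trace² - 4·det = 1225 - 1072 = 153.
Step 3 — eigenvalues:
  λ = (trace ± √Δ)/2 = (35 ± 12.3693)/2,
  λ_1 = 23.6847,  λ_2 = 11.3153.

Step 4 — unit eigenvector for λ_1: solve (Sigma - λ_1 I)v = 0. First row:
  (16 - 23.6847)·v_x + (-6)·v_y = 0, i.e. (-7.6847)·v_x + (-6)·v_y = 0,
  so v ∝ (b, λ_1 - a) = (-6, 7.6847); multiply by -1 so the first entry is positive: u = (6, -7.6847).
  ||u|| = √((6)² + (-7.6847)²) = √(95.054) ≈ 9.7496,
  v_1 = u/||u|| ≈ (0.6154, -0.7882) (||v_1|| = 1).

λ_1 = 23.6847,  λ_2 = 11.3153;  v_1 ≈ (0.6154, -0.7882)


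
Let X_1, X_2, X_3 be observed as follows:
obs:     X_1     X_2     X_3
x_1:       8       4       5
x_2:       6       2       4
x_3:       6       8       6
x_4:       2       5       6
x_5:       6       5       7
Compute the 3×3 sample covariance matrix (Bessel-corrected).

Step 1 — column means:
  mean(X_1) = (8 + 6 + 6 + 2 + 6) / 5 = 28/5 = 5.6
  mean(X_2) = (4 + 2 + 8 + 5 + 5) / 5 = 24/5 = 4.8
  mean(X_3) = (5 + 4 + 6 + 6 + 7) / 5 = 28/5 = 5.6

Step 2 — sample covariance S[i,j] = (1/(n-1)) · Σ_k (x_{k,i} - mean_i) · (x_{k,j} - mean_j), with n-1 = 4.
  S[X_1,X_1] = ((2.4)·(2.4) + (0.4)·(0.4) + (0.4)·(0.4) + (-3.6)·(-3.6) + (0.4)·(0.4)) / 4 = 19.2/4 = 4.8
  S[X_1,X_2] = ((2.4)·(-0.8) + (0.4)·(-2.8) + (0.4)·(3.2) + (-3.6)·(0.2) + (0.4)·(0.2)) / 4 = -2.4/4 = -0.6
  S[X_1,X_3] = ((2.4)·(-0.6) + (0.4)·(-1.6) + (0.4)·(0.4) + (-3.6)·(0.4) + (0.4)·(1.4)) / 4 = -2.8/4 = -0.7
  S[X_2,X_2] = ((-0.8)·(-0.8) + (-2.8)·(-2.8) + (3.2)·(3.2) + (0.2)·(0.2) + (0.2)·(0.2)) / 4 = 18.8/4 = 4.7
  S[X_2,X_3] = ((-0.8)·(-0.6) + (-2.8)·(-1.6) + (3.2)·(0.4) + (0.2)·(0.4) + (0.2)·(1.4)) / 4 = 6.6/4 = 1.65
  S[X_3,X_3] = ((-0.6)·(-0.6) + (-1.6)·(-1.6) + (0.4)·(0.4) + (0.4)·(0.4) + (1.4)·(1.4)) / 4 = 5.2/4 = 1.3

S is symmetric (S[j,i] = S[i,j]). Assembling:

S = [[4.8, -0.6, -0.7],
 [-0.6, 4.7, 1.65],
 [-0.7, 1.65, 1.3]]


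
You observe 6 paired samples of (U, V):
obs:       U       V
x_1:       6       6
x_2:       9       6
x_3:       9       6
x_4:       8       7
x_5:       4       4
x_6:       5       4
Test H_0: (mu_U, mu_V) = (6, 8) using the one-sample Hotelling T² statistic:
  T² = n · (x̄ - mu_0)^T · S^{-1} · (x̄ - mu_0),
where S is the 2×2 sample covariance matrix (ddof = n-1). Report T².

Step 1 — sample mean vector:
  mean(U) = (6 + 9 + 9 + 8 + 4 + 5) / 6 = 41/6 = 6.8333
  mean(V) = (6 + 6 + 6 + 7 + 4 + 4) / 6 = 33/6 = 5.5
  x̄ = (6.8333, 5.5),  deviation x̄ - mu_0 = (6.8333, 5.5) - (6, 8) = (0.8333, -2.5).

Step 2 — sample covariance matrix, S[i,j] = (1/(n-1)) · Σ_k (x_{k,i} - mean_i) · (x_{k,j} - mean_j), divisor n-1 = 5:
  S[U,U] = ((-0.8333)·(-0.8333) + (2.1667)·(2.1667) + (2.1667)·(2.1667) + (1.1667)·(1.1667) + (-2.8333)·(-2.8333) + (-1.8333)·(-1.8333)) / 5 = 22.8333/5 = 4.5667
  S[U,V] = ((-0.8333)·(0.5) + (2.1667)·(0.5) + (2.1667)·(0.5) + (1.1667)·(1.5) + (-2.8333)·(-1.5) + (-1.8333)·(-1.5)) / 5 = 10.5/5 = 2.1
  S[V,V] = ((0.5)·(0.5) + (0.5)·(0.5) + (0.5)·(0.5) + (1.5)·(1.5) + (-1.5)·(-1.5) + (-1.5)·(-1.5)) / 5 = 7.5/5 = 1.5
  S = [[4.5667, 2.1],
 [2.1, 1.5]].

Step 3 — invert S. det(S) = 4.5667·1.5 - (2.1)² = 2.44.
  S^{-1} = (1/det) · [[d, -b], [-b, a]] = [[0.6148, -0.8607],
 [-0.8607, 1.8716]].

Step 4 — quadratic form (x̄ - mu_0)^T · S^{-1} · (x̄ - mu_0):
  S^{-1} · (x̄ - mu_0) = (2.6639, -5.3962),
  (x̄ - mu_0)^T · [...] = (0.8333)·(2.6639) + (-2.5)·(-5.3962) = 15.7104.

Step 5 — scale by n: T² = 6 · 15.7104 = 94.2623.

T² ≈ 94.2623


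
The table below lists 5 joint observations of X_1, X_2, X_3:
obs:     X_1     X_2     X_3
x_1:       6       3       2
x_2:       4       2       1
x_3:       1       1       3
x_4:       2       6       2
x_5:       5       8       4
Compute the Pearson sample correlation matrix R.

Step 1 — column means:
  mean(X_1) = (6 + 4 + 1 + 2 + 5) / 5 = 18/5 = 3.6
  mean(X_2) = (3 + 2 + 1 + 6 + 8) / 5 = 20/5 = 4
  mean(X_3) = (2 + 1 + 3 + 2 + 4) / 5 = 12/5 = 2.4

Step 2 — sample variances and covariances s[i,j] = (1/(n-1)) · Σ_k (x_{k,i} - mean_i) · (x_{k,j} - mean_j), with n-1 = 4:
  s[X_1,X_1] = ((2.4)·(2.4) + (0.4)·(0.4) + (-2.6)·(-2.6) + (-1.6)·(-1.6) + (1.4)·(1.4)) / 4 = 17.2/4 = 4.3
  s[X_1,X_2] = ((2.4)·(-1) + (0.4)·(-2) + (-2.6)·(-3) + (-1.6)·(2) + (1.4)·(4)) / 4 = 7/4 = 1.75
  s[X_1,X_3] = ((2.4)·(-0.4) + (0.4)·(-1.4) + (-2.6)·(0.6) + (-1.6)·(-0.4) + (1.4)·(1.6)) / 4 = -0.2/4 = -0.05
  s[X_2,X_2] = ((-1)·(-1) + (-2)·(-2) + (-3)·(-3) + (2)·(2) + (4)·(4)) / 4 = 34/4 = 8.5
  s[X_2,X_3] = ((-1)·(-0.4) + (-2)·(-1.4) + (-3)·(0.6) + (2)·(-0.4) + (4)·(1.6)) / 4 = 7/4 = 1.75
  s[X_3,X_3] = ((-0.4)·(-0.4) + (-1.4)·(-1.4) + (0.6)·(0.6) + (-0.4)·(-0.4) + (1.6)·(1.6)) / 4 = 5.2/4 = 1.3
  Sample standard deviations s_i = √(s[i,i]):
  s(X_1) = √(4.3) = 2.0736
  s(X_2) = √(8.5) = 2.9155
  s(X_3) = √(1.3) = 1.1402

Step 3 — r_{ij} = s_{ij} / (s_i · s_j):
  r[X_1,X_1] = 1 (diagonal).
  r[X_1,X_2] = 1.75 / (2.0736 · 2.9155) = 1.75 / 6.0457 = 0.2895
  r[X_1,X_3] = -0.05 / (2.0736 · 1.1402) = -0.05 / 2.3643 = -0.0211
  r[X_2,X_2] = 1 (diagonal).
  r[X_2,X_3] = 1.75 / (2.9155 · 1.1402) = 1.75 / 3.3242 = 0.5264
  r[X_3,X_3] = 1 (diagonal).

R is symmetric with unit diagonal. Assembling:

R = [[1, 0.2895, -0.0211],
 [0.2895, 1, 0.5264],
 [-0.0211, 0.5264, 1]]


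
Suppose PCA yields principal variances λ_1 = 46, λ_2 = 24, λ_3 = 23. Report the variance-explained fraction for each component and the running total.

Step 1 — total variance = trace(Sigma) = Σ λ_i = 46 + 24 + 23 = 93.

Step 2 — fraction explained by component i = λ_i / Σ λ:
  PC1: 46/93 = 0.4946
  PC2: 24/93 = 0.2581
  PC3: 23/93 = 0.2473

Step 3 — cumulative fraction after k components = (λ_1 + ... + λ_k) / Σ λ:
  k = 1: 46/93 = 0.4946
  k = 2: (46 + 24)/93 = 70/93 = 0.7527
  k = 3: (46 + 24 + 23)/93 = 93/93 = 1

Summary (fraction, with percent):

explained: PC1 0.4946 (49.46%), PC2 0.2581 (25.81%), PC3 0.2473 (24.73%);  cumulative: 0.4946, 0.7527, 1


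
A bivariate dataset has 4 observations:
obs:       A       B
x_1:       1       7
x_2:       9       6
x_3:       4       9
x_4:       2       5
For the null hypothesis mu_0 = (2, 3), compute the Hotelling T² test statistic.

Step 1 — sample mean vector:
  mean(A) = (1 + 9 + 4 + 2) / 4 = 16/4 = 4
  mean(B) = (7 + 6 + 9 + 5) / 4 = 27/4 = 6.75
  x̄ = (4, 6.75),  deviation x̄ - mu_0 = (4, 6.75) - (2, 3) = (2, 3.75).

Step 2 — sample covariance matrix, S[i,j] = (1/(n-1)) · Σ_k (x_{k,i} - mean_i) · (x_{k,j} - mean_j), divisor n-1 = 3:
  S[A,A] = ((-3)·(-3) + (5)·(5) + (0)·(0) + (-2)·(-2)) / 3 = 38/3 = 12.6667
  S[A,B] = ((-3)·(0.25) + (5)·(-0.75) + (0)·(2.25) + (-2)·(-1.75)) / 3 = -1/3 = -0.3333
  S[B,B] = ((0.25)·(0.25) + (-0.75)·(-0.75) + (2.25)·(2.25) + (-1.75)·(-1.75)) / 3 = 8.75/3 = 2.9167
  S = [[12.6667, -0.3333],
 [-0.3333, 2.9167]].

Step 3 — invert S. det(S) = 12.6667·2.9167 - (-0.3333)² = 36.8333.
  S^{-1} = (1/det) · [[d, -b], [-b, a]] = [[0.0792, 0.009],
 [0.009, 0.3439]].

Step 4 — quadratic form (x̄ - mu_0)^T · S^{-1} · (x̄ - mu_0):
  S^{-1} · (x̄ - mu_0) = (0.1923, 1.3077),
  (x̄ - mu_0)^T · [...] = (2)·(0.1923) + (3.75)·(1.3077) = 5.2885.

Step 5 — scale by n: T² = 4 · 5.2885 = 21.1538.

T² ≈ 21.1538


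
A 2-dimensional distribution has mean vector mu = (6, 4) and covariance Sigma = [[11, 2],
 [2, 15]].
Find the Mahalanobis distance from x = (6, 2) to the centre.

Step 1 — centre the observation: (x - mu) = (0, -2).

Step 2 — invert Sigma. det(Sigma) = 11·15 - (2)² = 161.
  Sigma^{-1} = (1/det) · [[d, -b], [-b, a]] = [[0.0932, -0.0124],
 [-0.0124, 0.0683]].

Step 3 — form the quadratic (x - mu)^T · Sigma^{-1} · (x - mu):
  Sigma^{-1} · (x - mu) = (0.0248, -0.1366).
  (x - mu)^T · [Sigma^{-1} · (x - mu)] = (0)·(0.0248) + (-2)·(-0.1366) = 0.2733.

Step 4 — take square root: d = √(0.2733) ≈ 0.5228.

d(x, mu) = √(0.2733) ≈ 0.5228


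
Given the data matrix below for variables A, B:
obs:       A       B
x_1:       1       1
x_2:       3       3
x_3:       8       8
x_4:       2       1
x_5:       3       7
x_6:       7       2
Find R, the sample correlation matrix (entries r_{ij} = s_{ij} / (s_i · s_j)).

Step 1 — column means:
  mean(A) = (1 + 3 + 8 + 2 + 3 + 7) / 6 = 24/6 = 4
  mean(B) = (1 + 3 + 8 + 1 + 7 + 2) / 6 = 22/6 = 3.6667

Step 2 — sample variances and covariances s[i,j] = (1/(n-1)) · Σ_k (x_{k,i} - mean_i) · (x_{k,j} - mean_j), with n-1 = 5:
  s[A,A] = ((-3)·(-3) + (-1)·(-1) + (4)·(4) + (-2)·(-2) + (-1)·(-1) + (3)·(3)) / 5 = 40/5 = 8
  s[A,B] = ((-3)·(-2.6667) + (-1)·(-0.6667) + (4)·(4.3333) + (-2)·(-2.6667) + (-1)·(3.3333) + (3)·(-1.6667)) / 5 = 23/5 = 4.6
  s[B,B] = ((-2.6667)·(-2.6667) + (-0.6667)·(-0.6667) + (4.3333)·(4.3333) + (-2.6667)·(-2.6667) + (3.3333)·(3.3333) + (-1.6667)·(-1.6667)) / 5 = 47.3333/5 = 9.4667
  Sample standard deviations s_i = √(s[i,i]):
  s(A) = √(8) = 2.8284
  s(B) = √(9.4667) = 3.0768

Step 3 — r_{ij} = s_{ij} / (s_i · s_j):
  r[A,A] = 1 (diagonal).
  r[A,B] = 4.6 / (2.8284 · 3.0768) = 4.6 / 8.7025 = 0.5286
  r[B,B] = 1 (diagonal).

R is symmetric with unit diagonal. Assembling:

R = [[1, 0.5286],
 [0.5286, 1]]


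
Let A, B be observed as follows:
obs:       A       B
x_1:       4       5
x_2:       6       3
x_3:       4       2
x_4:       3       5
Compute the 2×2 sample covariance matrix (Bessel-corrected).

Step 1 — column means:
  mean(A) = (4 + 6 + 4 + 3) / 4 = 17/4 = 4.25
  mean(B) = (5 + 3 + 2 + 5) / 4 = 15/4 = 3.75

Step 2 — sample covariance S[i,j] = (1/(n-1)) · Σ_k (x_{k,i} - mean_i) · (x_{k,j} - mean_j), with n-1 = 3.
  S[A,A] = ((-0.25)·(-0.25) + (1.75)·(1.75) + (-0.25)·(-0.25) + (-1.25)·(-1.25)) / 3 = 4.75/3 = 1.5833
  S[A,B] = ((-0.25)·(1.25) + (1.75)·(-0.75) + (-0.25)·(-1.75) + (-1.25)·(1.25)) / 3 = -2.75/3 = -0.9167
  S[B,B] = ((1.25)·(1.25) + (-0.75)·(-0.75) + (-1.75)·(-1.75) + (1.25)·(1.25)) / 3 = 6.75/3 = 2.25

S is symmetric (S[j,i] = S[i,j]). Assembling:

S = [[1.5833, -0.9167],
 [-0.9167, 2.25]]


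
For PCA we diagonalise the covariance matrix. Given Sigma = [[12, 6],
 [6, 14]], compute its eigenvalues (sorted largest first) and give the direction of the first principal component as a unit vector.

Step 1 — characteristic polynomial of 2×2 Sigma:
  det(Sigma - λI) = λ² - trace · λ + det = 0.
  trace = 12 + 14 = 26, det = 12·14 - (6)² = 132.
Step 2 — discriminant:
  Δ = trace² - 4·det = 676 - 528 = 148.
Step 3 — eigenvalues:
  λ = (trace ± √Δ)/2 = (26 ± 12.1655)/2,
  λ_1 = 19.0828,  λ_2 = 6.9172.

Step 4 — unit eigenvector for λ_1: solve (Sigma - λ_1 I)v = 0. First row:
  (12 - 19.0828)·v_x + (6)·v_y = 0, i.e. (-7.0828)·v_x + (6)·v_y = 0,
  so v ∝ (b, λ_1 - a) = (6, 7.0828) = u.
  ||u|| = √((6)² + (7.0828)²) = √(86.1655) ≈ 9.2825,
  v_1 = u/||u|| ≈ (0.6464, 0.763) (||v_1|| = 1).

λ_1 = 19.0828,  λ_2 = 6.9172;  v_1 ≈ (0.6464, 0.763)


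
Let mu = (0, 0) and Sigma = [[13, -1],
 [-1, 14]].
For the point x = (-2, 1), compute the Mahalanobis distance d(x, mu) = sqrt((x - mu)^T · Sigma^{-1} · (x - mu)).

Step 1 — centre the observation: (x - mu) = (-2, 1).

Step 2 — invert Sigma. det(Sigma) = 13·14 - (-1)² = 181.
  Sigma^{-1} = (1/det) · [[d, -b], [-b, a]] = [[0.0773, 0.0055],
 [0.0055, 0.0718]].

Step 3 — form the quadratic (x - mu)^T · Sigma^{-1} · (x - mu):
  Sigma^{-1} · (x - mu) = (-0.1492, 0.0608).
  (x - mu)^T · [Sigma^{-1} · (x - mu)] = (-2)·(-0.1492) + (1)·(0.0608) = 0.3591.

Step 4 — take square root: d = √(0.3591) ≈ 0.5993.

d(x, mu) = √(0.3591) ≈ 0.5993


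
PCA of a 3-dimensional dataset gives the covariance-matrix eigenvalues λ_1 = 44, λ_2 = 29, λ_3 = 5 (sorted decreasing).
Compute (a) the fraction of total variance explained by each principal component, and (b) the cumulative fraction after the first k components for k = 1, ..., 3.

Step 1 — total variance = trace(Sigma) = Σ λ_i = 44 + 29 + 5 = 78.

Step 2 — fraction explained by component i = λ_i / Σ λ:
  PC1: 44/78 = 0.5641
  PC2: 29/78 = 0.3718
  PC3: 5/78 = 0.0641

Step 3 — cumulative fraction after k components = (λ_1 + ... + λ_k) / Σ λ:
  k = 1: 44/78 = 0.5641
  k = 2: (44 + 29)/78 = 73/78 = 0.9359
  k = 3: (44 + 29 + 5)/78 = 78/78 = 1

Summary (fraction, with percent):

explained: PC1 0.5641 (56.41%), PC2 0.3718 (37.18%), PC3 0.0641 (6.41%);  cumulative: 0.5641, 0.9359, 1


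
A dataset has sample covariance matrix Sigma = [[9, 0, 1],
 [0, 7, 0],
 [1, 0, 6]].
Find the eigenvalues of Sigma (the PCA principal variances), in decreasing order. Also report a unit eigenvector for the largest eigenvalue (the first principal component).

Step 1 — characteristic polynomial p(λ) = det(λI - Sigma) = λ³ - tr·λ² + c_1·λ - det, where tr = trace, c_1 = sum of the principal 2×2 minors, det = det(Sigma):
  tr = 9 + 7 + 6 = 22,
  c_1 = (9·7 - (0)²) + (9·6 - (1)²) + (7·6 - (0)²) = 63 + 53 + 42 = 158,
  det = 9·(7·6 - (0)²) - (0)·((0)·6 - (0)·(1)) + (1)·((0)·(0) - 7·(1)) = 9·(42) - (0)·(0) + (1)·(-7) = 371.
  So p(λ) = λ³ - 22λ² + 158λ - 371.
Step 2 — look for an integer root (rational root theorem: any rational root is an integer divisor of 371). Testing λ = 7:
  p(7) = 343 - 1078 + 1106 - 371 = 0  ✓
  Dividing out (λ - 7): p(λ) = (λ - 7)(λ² - 15λ + 53).
Step 3 — remaining eigenvalues from the quadratic λ² - 15λ + 53 = 0:
  Δ = 15² - 4·53 = 225 - 212 = 13,  λ = (15 ± √13)/2 = (15 ± 3.6056)/2 ≈ 9.3028 or 5.6972.
  Sorted: λ_1 = 9.3028,  λ_2 = 7,  λ_3 = 5.6972  (check: sum = 22 = tr ✓).

Step 4 — unit eigenvector for λ_1 ≈ 9.3028: v spans the null space of (Sigma - λ_1 I), whose rows are
  r_1 = (-0.3028, 0, 1),  r_2 = (0, -2.3028, 0),  r_3 = (1, 0, -3.3028).
  v is orthogonal to every row, so take v ∝ r_1 × r_2 = ((0)·(0) - (1)·(-2.3028), (1)·(0) - (-0.3028)·(0), (-0.3028)·(-2.3028) - (0)·(0)) ≈ (2.3028, 0, 0.6972).
  Let u = (2.3028, 0, 0.6972).
  ||u|| = √((2.3028)² + (0)² + (0.6972)²) = √(5.7889) ≈ 2.406,  v_1 = u/||u|| ≈ (0.9571, 0, 0.2898) (||v_1|| = 1).

λ_1 = 9.3028,  λ_2 = 7,  λ_3 = 5.6972;  v_1 ≈ (0.9571, 0, 0.2898)


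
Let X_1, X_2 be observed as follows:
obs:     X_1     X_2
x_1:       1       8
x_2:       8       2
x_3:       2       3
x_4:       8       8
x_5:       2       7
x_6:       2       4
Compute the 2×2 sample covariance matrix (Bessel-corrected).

Step 1 — column means:
  mean(X_1) = (1 + 8 + 2 + 8 + 2 + 2) / 6 = 23/6 = 3.8333
  mean(X_2) = (8 + 2 + 3 + 8 + 7 + 4) / 6 = 32/6 = 5.3333

Step 2 — sample covariance S[i,j] = (1/(n-1)) · Σ_k (x_{k,i} - mean_i) · (x_{k,j} - mean_j), with n-1 = 5.
  S[X_1,X_1] = ((-2.8333)·(-2.8333) + (4.1667)·(4.1667) + (-1.8333)·(-1.8333) + (4.1667)·(4.1667) + (-1.8333)·(-1.8333) + (-1.8333)·(-1.8333)) / 5 = 52.8333/5 = 10.5667
  S[X_1,X_2] = ((-2.8333)·(2.6667) + (4.1667)·(-3.3333) + (-1.8333)·(-2.3333) + (4.1667)·(2.6667) + (-1.8333)·(1.6667) + (-1.8333)·(-1.3333)) / 5 = -6.6667/5 = -1.3333
  S[X_2,X_2] = ((2.6667)·(2.6667) + (-3.3333)·(-3.3333) + (-2.3333)·(-2.3333) + (2.6667)·(2.6667) + (1.6667)·(1.6667) + (-1.3333)·(-1.3333)) / 5 = 35.3333/5 = 7.0667

S is symmetric (S[j,i] = S[i,j]). Assembling:

S = [[10.5667, -1.3333],
 [-1.3333, 7.0667]]


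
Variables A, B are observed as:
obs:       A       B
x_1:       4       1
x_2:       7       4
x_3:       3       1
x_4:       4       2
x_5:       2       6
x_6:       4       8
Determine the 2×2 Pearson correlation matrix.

Step 1 — column means:
  mean(A) = (4 + 7 + 3 + 4 + 2 + 4) / 6 = 24/6 = 4
  mean(B) = (1 + 4 + 1 + 2 + 6 + 8) / 6 = 22/6 = 3.6667

Step 2 — sample variances and covariances s[i,j] = (1/(n-1)) · Σ_k (x_{k,i} - mean_i) · (x_{k,j} - mean_j), with n-1 = 5:
  s[A,A] = ((0)·(0) + (3)·(3) + (-1)·(-1) + (0)·(0) + (-2)·(-2) + (0)·(0)) / 5 = 14/5 = 2.8
  s[A,B] = ((0)·(-2.6667) + (3)·(0.3333) + (-1)·(-2.6667) + (0)·(-1.6667) + (-2)·(2.3333) + (0)·(4.3333)) / 5 = -1/5 = -0.2
  s[B,B] = ((-2.6667)·(-2.6667) + (0.3333)·(0.3333) + (-2.6667)·(-2.6667) + (-1.6667)·(-1.6667) + (2.3333)·(2.3333) + (4.3333)·(4.3333)) / 5 = 41.3333/5 = 8.2667
  Sample standard deviations s_i = √(s[i,i]):
  s(A) = √(2.8) = 1.6733
  s(B) = √(8.2667) = 2.8752

Step 3 — r_{ij} = s_{ij} / (s_i · s_j):
  r[A,A] = 1 (diagonal).
  r[A,B] = -0.2 / (1.6733 · 2.8752) = -0.2 / 4.8111 = -0.0416
  r[B,B] = 1 (diagonal).

R is symmetric with unit diagonal. Assembling:

R = [[1, -0.0416],
 [-0.0416, 1]]


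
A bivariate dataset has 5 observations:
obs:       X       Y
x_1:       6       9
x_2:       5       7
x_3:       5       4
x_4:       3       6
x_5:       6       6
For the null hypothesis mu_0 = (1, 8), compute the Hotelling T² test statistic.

Step 1 — sample mean vector:
  mean(X) = (6 + 5 + 5 + 3 + 6) / 5 = 25/5 = 5
  mean(Y) = (9 + 7 + 4 + 6 + 6) / 5 = 32/5 = 6.4
  x̄ = (5, 6.4),  deviation x̄ - mu_0 = (5, 6.4) - (1, 8) = (4, -1.6).

Step 2 — sample covariance matrix, S[i,j] = (1/(n-1)) · Σ_k (x_{k,i} - mean_i) · (x_{k,j} - mean_j), divisor n-1 = 4:
  S[X,X] = ((1)·(1) + (0)·(0) + (0)·(0) + (-2)·(-2) + (1)·(1)) / 4 = 6/4 = 1.5
  S[X,Y] = ((1)·(2.6) + (0)·(0.6) + (0)·(-2.4) + (-2)·(-0.4) + (1)·(-0.4)) / 4 = 3/4 = 0.75
  S[Y,Y] = ((2.6)·(2.6) + (0.6)·(0.6) + (-2.4)·(-2.4) + (-0.4)·(-0.4) + (-0.4)·(-0.4)) / 4 = 13.2/4 = 3.3
  S = [[1.5, 0.75],
 [0.75, 3.3]].

Step 3 — invert S. det(S) = 1.5·3.3 - (0.75)² = 4.3875.
  S^{-1} = (1/det) · [[d, -b], [-b, a]] = [[0.7521, -0.1709],
 [-0.1709, 0.3419]].

Step 4 — quadratic form (x̄ - mu_0)^T · S^{-1} · (x̄ - mu_0):
  S^{-1} · (x̄ - mu_0) = (3.2821, -1.2308),
  (x̄ - mu_0)^T · [...] = (4)·(3.2821) + (-1.6)·(-1.2308) = 15.0974.

Step 5 — scale by n: T² = 5 · 15.0974 = 75.4872.

T² ≈ 75.4872


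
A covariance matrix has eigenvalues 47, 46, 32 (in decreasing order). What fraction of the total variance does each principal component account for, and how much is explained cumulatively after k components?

Step 1 — total variance = trace(Sigma) = Σ λ_i = 47 + 46 + 32 = 125.

Step 2 — fraction explained by component i = λ_i / Σ λ:
  PC1: 47/125 = 0.376
  PC2: 46/125 = 0.368
  PC3: 32/125 = 0.256

Step 3 — cumulative fraction after k components = (λ_1 + ... + λ_k) / Σ λ:
  k = 1: 47/125 = 0.376
  k = 2: (47 + 46)/125 = 93/125 = 0.744
  k = 3: (47 + 46 + 32)/125 = 125/125 = 1

Summary (fraction, with percent):

explained: PC1 0.376 (37.6%), PC2 0.368 (36.8%), PC3 0.256 (25.6%);  cumulative: 0.376, 0.744, 1


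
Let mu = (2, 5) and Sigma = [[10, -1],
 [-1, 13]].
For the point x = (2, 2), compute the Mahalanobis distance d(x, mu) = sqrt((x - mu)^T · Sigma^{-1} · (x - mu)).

Step 1 — centre the observation: (x - mu) = (0, -3).

Step 2 — invert Sigma. det(Sigma) = 10·13 - (-1)² = 129.
  Sigma^{-1} = (1/det) · [[d, -b], [-b, a]] = [[0.1008, 0.0078],
 [0.0078, 0.0775]].

Step 3 — form the quadratic (x - mu)^T · Sigma^{-1} · (x - mu):
  Sigma^{-1} · (x - mu) = (-0.0233, -0.2326).
  (x - mu)^T · [Sigma^{-1} · (x - mu)] = (0)·(-0.0233) + (-3)·(-0.2326) = 0.6977.

Step 4 — take square root: d = √(0.6977) ≈ 0.8353.

d(x, mu) = √(0.6977) ≈ 0.8353


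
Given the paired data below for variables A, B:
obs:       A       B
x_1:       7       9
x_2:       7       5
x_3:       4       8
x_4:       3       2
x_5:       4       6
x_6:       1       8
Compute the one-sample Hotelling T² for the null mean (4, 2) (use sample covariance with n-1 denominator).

Step 1 — sample mean vector:
  mean(A) = (7 + 7 + 4 + 3 + 4 + 1) / 6 = 26/6 = 4.3333
  mean(B) = (9 + 5 + 8 + 2 + 6 + 8) / 6 = 38/6 = 6.3333
  x̄ = (4.3333, 6.3333),  deviation x̄ - mu_0 = (4.3333, 6.3333) - (4, 2) = (0.3333, 4.3333).

Step 2 — sample covariance matrix, S[i,j] = (1/(n-1)) · Σ_k (x_{k,i} - mean_i) · (x_{k,j} - mean_j), divisor n-1 = 5:
  S[A,A] = ((2.6667)·(2.6667) + (2.6667)·(2.6667) + (-0.3333)·(-0.3333) + (-1.3333)·(-1.3333) + (-0.3333)·(-0.3333) + (-3.3333)·(-3.3333)) / 5 = 27.3333/5 = 5.4667
  S[A,B] = ((2.6667)·(2.6667) + (2.6667)·(-1.3333) + (-0.3333)·(1.6667) + (-1.3333)·(-4.3333) + (-0.3333)·(-0.3333) + (-3.3333)·(1.6667)) / 5 = 3.3333/5 = 0.6667
  S[B,B] = ((2.6667)·(2.6667) + (-1.3333)·(-1.3333) + (1.6667)·(1.6667) + (-4.3333)·(-4.3333) + (-0.3333)·(-0.3333) + (1.6667)·(1.6667)) / 5 = 33.3333/5 = 6.6667
  S = [[5.4667, 0.6667],
 [0.6667, 6.6667]].

Step 3 — invert S. det(S) = 5.4667·6.6667 - (0.6667)² = 36.
  S^{-1} = (1/det) · [[d, -b], [-b, a]] = [[0.1852, -0.0185],
 [-0.0185, 0.1519]].

Step 4 — quadratic form (x̄ - mu_0)^T · S^{-1} · (x̄ - mu_0):
  S^{-1} · (x̄ - mu_0) = (-0.0185, 0.6519),
  (x̄ - mu_0)^T · [...] = (0.3333)·(-0.0185) + (4.3333)·(0.6519) = 2.8185.

Step 5 — scale by n: T² = 6 · 2.8185 = 16.9111.

T² ≈ 16.9111


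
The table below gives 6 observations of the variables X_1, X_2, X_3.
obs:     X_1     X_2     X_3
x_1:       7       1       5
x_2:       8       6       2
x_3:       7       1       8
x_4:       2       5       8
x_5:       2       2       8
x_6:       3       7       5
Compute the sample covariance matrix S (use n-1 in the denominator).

Step 1 — column means:
  mean(X_1) = (7 + 8 + 7 + 2 + 2 + 3) / 6 = 29/6 = 4.8333
  mean(X_2) = (1 + 6 + 1 + 5 + 2 + 7) / 6 = 22/6 = 3.6667
  mean(X_3) = (5 + 2 + 8 + 8 + 8 + 5) / 6 = 36/6 = 6

Step 2 — sample covariance S[i,j] = (1/(n-1)) · Σ_k (x_{k,i} - mean_i) · (x_{k,j} - mean_j), with n-1 = 5.
  S[X_1,X_1] = ((2.1667)·(2.1667) + (3.1667)·(3.1667) + (2.1667)·(2.1667) + (-2.8333)·(-2.8333) + (-2.8333)·(-2.8333) + (-1.8333)·(-1.8333)) / 5 = 38.8333/5 = 7.7667
  S[X_1,X_2] = ((2.1667)·(-2.6667) + (3.1667)·(2.3333) + (2.1667)·(-2.6667) + (-2.8333)·(1.3333) + (-2.8333)·(-1.6667) + (-1.8333)·(3.3333)) / 5 = -9.3333/5 = -1.8667
  S[X_1,X_3] = ((2.1667)·(-1) + (3.1667)·(-4) + (2.1667)·(2) + (-2.8333)·(2) + (-2.8333)·(2) + (-1.8333)·(-1)) / 5 = -20/5 = -4
  S[X_2,X_2] = ((-2.6667)·(-2.6667) + (2.3333)·(2.3333) + (-2.6667)·(-2.6667) + (1.3333)·(1.3333) + (-1.6667)·(-1.6667) + (3.3333)·(3.3333)) / 5 = 35.3333/5 = 7.0667
  S[X_2,X_3] = ((-2.6667)·(-1) + (2.3333)·(-4) + (-2.6667)·(2) + (1.3333)·(2) + (-1.6667)·(2) + (3.3333)·(-1)) / 5 = -16/5 = -3.2
  S[X_3,X_3] = ((-1)·(-1) + (-4)·(-4) + (2)·(2) + (2)·(2) + (2)·(2) + (-1)·(-1)) / 5 = 30/5 = 6

S is symmetric (S[j,i] = S[i,j]). Assembling:

S = [[7.7667, -1.8667, -4],
 [-1.8667, 7.0667, -3.2],
 [-4, -3.2, 6]]


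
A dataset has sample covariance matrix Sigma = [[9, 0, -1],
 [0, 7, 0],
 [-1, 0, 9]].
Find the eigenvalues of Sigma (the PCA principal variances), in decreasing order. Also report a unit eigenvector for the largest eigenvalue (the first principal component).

Step 1 — characteristic polynomial p(λ) = det(λI - Sigma) = λ³ - tr·λ² + c_1·λ - det, where tr = trace, c_1 = sum of the principal 2×2 minors, det = det(Sigma):
  tr = 9 + 7 + 9 = 25,
  c_1 = (9·7 - (0)²) + (9·9 - (-1)²) + (7·9 - (0)²) = 63 + 80 + 63 = 206,
  det = 9·(7·9 - (0)²) - (0)·((0)·9 - (0)·(-1)) + (-1)·((0)·(0) - 7·(-1)) = 9·(63) - (0)·(0) + (-1)·(7) = 560.
  So p(λ) = λ³ - 25λ² + 206λ - 560.
Step 2 — look for an integer root (rational root theorem: any rational root is an integer divisor of 560). Testing λ = 7:
  p(7) = 343 - 1225 + 1442 - 560 = 0  ✓
  Dividing out (λ - 7): p(λ) = (λ - 7)(λ² - 18λ + 80).
Step 3 — remaining eigenvalues from the quadratic λ² - 18λ + 80 = 0:
  Δ = 18² - 4·80 = 324 - 320 = 4,  λ = (18 ± √4)/2 = (18 ± 2)/2 = 10 or 8.
  Sorted: λ_1 = 10,  λ_2 = 8,  λ_3 = 7  (check: sum = 25 = tr ✓).

Step 4 — unit eigenvector for λ_1 = 10: v spans the null space of (Sigma - λ_1 I), whose rows are
  r_1 = (-1, 0, -1),  r_2 = (0, -3, 0),  r_3 = (-1, 0, -1).
  v is orthogonal to every row, so take v ∝ r_1 × r_2 = ((0)·(0) - (-1)·(-3), (-1)·(0) - (-1)·(0), (-1)·(-3) - (0)·(0)) = (-3, 0, 3).
  Rescale (divide by 3; multiply by -1 so the first nonzero entry is positive): u = (1, 0, -1).
  ||u|| = √((1)² + (0)² + (-1)²) = √(2) ≈ 1.4142,  v_1 = u/||u|| ≈ (0.7071, 0, -0.7071) (||v_1|| = 1).

λ_1 = 10,  λ_2 = 8,  λ_3 = 7;  v_1 ≈ (0.7071, 0, -0.7071)


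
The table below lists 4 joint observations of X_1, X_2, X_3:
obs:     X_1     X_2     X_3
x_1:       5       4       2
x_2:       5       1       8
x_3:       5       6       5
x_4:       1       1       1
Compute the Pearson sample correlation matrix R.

Step 1 — column means:
  mean(X_1) = (5 + 5 + 5 + 1) / 4 = 16/4 = 4
  mean(X_2) = (4 + 1 + 6 + 1) / 4 = 12/4 = 3
  mean(X_3) = (2 + 8 + 5 + 1) / 4 = 16/4 = 4

Step 2 — sample variances and covariances s[i,j] = (1/(n-1)) · Σ_k (x_{k,i} - mean_i) · (x_{k,j} - mean_j), with n-1 = 3:
  s[X_1,X_1] = ((1)·(1) + (1)·(1) + (1)·(1) + (-3)·(-3)) / 3 = 12/3 = 4
  s[X_1,X_2] = ((1)·(1) + (1)·(-2) + (1)·(3) + (-3)·(-2)) / 3 = 8/3 = 2.6667
  s[X_1,X_3] = ((1)·(-2) + (1)·(4) + (1)·(1) + (-3)·(-3)) / 3 = 12/3 = 4
  s[X_2,X_2] = ((1)·(1) + (-2)·(-2) + (3)·(3) + (-2)·(-2)) / 3 = 18/3 = 6
  s[X_2,X_3] = ((1)·(-2) + (-2)·(4) + (3)·(1) + (-2)·(-3)) / 3 = -1/3 = -0.3333
  s[X_3,X_3] = ((-2)·(-2) + (4)·(4) + (1)·(1) + (-3)·(-3)) / 3 = 30/3 = 10
  Sample standard deviations s_i = √(s[i,i]):
  s(X_1) = √(4) = 2
  s(X_2) = √(6) = 2.4495
  s(X_3) = √(10) = 3.1623

Step 3 — r_{ij} = s_{ij} / (s_i · s_j):
  r[X_1,X_1] = 1 (diagonal).
  r[X_1,X_2] = 2.6667 / (2 · 2.4495) = 2.6667 / 4.899 = 0.5443
  r[X_1,X_3] = 4 / (2 · 3.1623) = 4 / 6.3246 = 0.6325
  r[X_2,X_2] = 1 (diagonal).
  r[X_2,X_3] = -0.3333 / (2.4495 · 3.1623) = -0.3333 / 7.746 = -0.043
  r[X_3,X_3] = 1 (diagonal).

R is symmetric with unit diagonal. Assembling:

R = [[1, 0.5443, 0.6325],
 [0.5443, 1, -0.043],
 [0.6325, -0.043, 1]]


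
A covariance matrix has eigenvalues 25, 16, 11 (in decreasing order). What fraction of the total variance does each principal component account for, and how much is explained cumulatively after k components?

Step 1 — total variance = trace(Sigma) = Σ λ_i = 25 + 16 + 11 = 52.

Step 2 — fraction explained by component i = λ_i / Σ λ:
  PC1: 25/52 = 0.4808
  PC2: 16/52 = 0.3077
  PC3: 11/52 = 0.2115

Step 3 — cumulative fraction after k components = (λ_1 + ... + λ_k) / Σ λ:
  k = 1: 25/52 = 0.4808
  k = 2: (25 + 16)/52 = 41/52 = 0.7885
  k = 3: (25 + 16 + 11)/52 = 52/52 = 1

Summary (fraction, with percent):

explained: PC1 0.4808 (48.08%), PC2 0.3077 (30.77%), PC3 0.2115 (21.15%);  cumulative: 0.4808, 0.7885, 1


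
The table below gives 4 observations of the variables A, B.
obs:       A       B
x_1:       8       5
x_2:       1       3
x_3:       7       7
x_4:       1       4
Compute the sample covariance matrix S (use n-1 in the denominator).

Step 1 — column means:
  mean(A) = (8 + 1 + 7 + 1) / 4 = 17/4 = 4.25
  mean(B) = (5 + 3 + 7 + 4) / 4 = 19/4 = 4.75

Step 2 — sample covariance S[i,j] = (1/(n-1)) · Σ_k (x_{k,i} - mean_i) · (x_{k,j} - mean_j), with n-1 = 3.
  S[A,A] = ((3.75)·(3.75) + (-3.25)·(-3.25) + (2.75)·(2.75) + (-3.25)·(-3.25)) / 3 = 42.75/3 = 14.25
  S[A,B] = ((3.75)·(0.25) + (-3.25)·(-1.75) + (2.75)·(2.25) + (-3.25)·(-0.75)) / 3 = 15.25/3 = 5.0833
  S[B,B] = ((0.25)·(0.25) + (-1.75)·(-1.75) + (2.25)·(2.25) + (-0.75)·(-0.75)) / 3 = 8.75/3 = 2.9167

S is symmetric (S[j,i] = S[i,j]). Assembling:

S = [[14.25, 5.0833],
 [5.0833, 2.9167]]


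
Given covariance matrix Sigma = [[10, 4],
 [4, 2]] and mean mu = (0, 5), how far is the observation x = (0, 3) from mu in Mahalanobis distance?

Step 1 — centre the observation: (x - mu) = (0, -2).

Step 2 — invert Sigma. det(Sigma) = 10·2 - (4)² = 4.
  Sigma^{-1} = (1/det) · [[d, -b], [-b, a]] = [[0.5, -1],
 [-1, 2.5]].

Step 3 — form the quadratic (x - mu)^T · Sigma^{-1} · (x - mu):
  Sigma^{-1} · (x - mu) = (2, -5).
  (x - mu)^T · [Sigma^{-1} · (x - mu)] = (0)·(2) + (-2)·(-5) = 10.

Step 4 — take square root: d = √(10) ≈ 3.1623.

d(x, mu) = √(10) ≈ 3.1623


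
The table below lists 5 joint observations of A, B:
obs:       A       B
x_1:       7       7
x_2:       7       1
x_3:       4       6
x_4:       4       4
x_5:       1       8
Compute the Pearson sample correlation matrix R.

Step 1 — column means:
  mean(A) = (7 + 7 + 4 + 4 + 1) / 5 = 23/5 = 4.6
  mean(B) = (7 + 1 + 6 + 4 + 8) / 5 = 26/5 = 5.2

Step 2 — sample variances and covariances s[i,j] = (1/(n-1)) · Σ_k (x_{k,i} - mean_i) · (x_{k,j} - mean_j), with n-1 = 4:
  s[A,A] = ((2.4)·(2.4) + (2.4)·(2.4) + (-0.6)·(-0.6) + (-0.6)·(-0.6) + (-3.6)·(-3.6)) / 4 = 25.2/4 = 6.3
  s[A,B] = ((2.4)·(1.8) + (2.4)·(-4.2) + (-0.6)·(0.8) + (-0.6)·(-1.2) + (-3.6)·(2.8)) / 4 = -15.6/4 = -3.9
  s[B,B] = ((1.8)·(1.8) + (-4.2)·(-4.2) + (0.8)·(0.8) + (-1.2)·(-1.2) + (2.8)·(2.8)) / 4 = 30.8/4 = 7.7
  Sample standard deviations s_i = √(s[i,i]):
  s(A) = √(6.3) = 2.51
  s(B) = √(7.7) = 2.7749

Step 3 — r_{ij} = s_{ij} / (s_i · s_j):
  r[A,A] = 1 (diagonal).
  r[A,B] = -3.9 / (2.51 · 2.7749) = -3.9 / 6.9649 = -0.5599
  r[B,B] = 1 (diagonal).

R is symmetric with unit diagonal. Assembling:

R = [[1, -0.5599],
 [-0.5599, 1]]


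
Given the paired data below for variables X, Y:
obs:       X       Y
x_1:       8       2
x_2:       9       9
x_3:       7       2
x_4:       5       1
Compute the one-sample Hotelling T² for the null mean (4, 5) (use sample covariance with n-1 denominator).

Step 1 — sample mean vector:
  mean(X) = (8 + 9 + 7 + 5) / 4 = 29/4 = 7.25
  mean(Y) = (2 + 9 + 2 + 1) / 4 = 14/4 = 3.5
  x̄ = (7.25, 3.5),  deviation x̄ - mu_0 = (7.25, 3.5) - (4, 5) = (3.25, -1.5).

Step 2 — sample covariance matrix, S[i,j] = (1/(n-1)) · Σ_k (x_{k,i} - mean_i) · (x_{k,j} - mean_j), divisor n-1 = 3:
  S[X,X] = ((0.75)·(0.75) + (1.75)·(1.75) + (-0.25)·(-0.25) + (-2.25)·(-2.25)) / 3 = 8.75/3 = 2.9167
  S[X,Y] = ((0.75)·(-1.5) + (1.75)·(5.5) + (-0.25)·(-1.5) + (-2.25)·(-2.5)) / 3 = 14.5/3 = 4.8333
  S[Y,Y] = ((-1.5)·(-1.5) + (5.5)·(5.5) + (-1.5)·(-1.5) + (-2.5)·(-2.5)) / 3 = 41/3 = 13.6667
  S = [[2.9167, 4.8333],
 [4.8333, 13.6667]].

Step 3 — invert S. det(S) = 2.9167·13.6667 - (4.8333)² = 16.5.
  S^{-1} = (1/det) · [[d, -b], [-b, a]] = [[0.8283, -0.2929],
 [-0.2929, 0.1768]].

Step 4 — quadratic form (x̄ - mu_0)^T · S^{-1} · (x̄ - mu_0):
  S^{-1} · (x̄ - mu_0) = (3.1313, -1.2172),
  (x̄ - mu_0)^T · [...] = (3.25)·(3.1313) + (-1.5)·(-1.2172) = 12.0025.

Step 5 — scale by n: T² = 4 · 12.0025 = 48.0101.

T² ≈ 48.0101
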